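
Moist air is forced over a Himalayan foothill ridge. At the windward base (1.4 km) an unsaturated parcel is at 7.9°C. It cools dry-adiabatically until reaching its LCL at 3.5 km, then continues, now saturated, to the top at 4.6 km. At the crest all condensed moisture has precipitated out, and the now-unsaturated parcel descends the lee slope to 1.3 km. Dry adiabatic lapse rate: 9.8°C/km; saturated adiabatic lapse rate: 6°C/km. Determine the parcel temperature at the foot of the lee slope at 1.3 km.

13.06°C

1400–3500 m, dry: Δz = 2.1 km ⇒ ΔT = -20.58°C; T = -12.68°C
3500–4600 m, saturated: Δz = 1.1 km ⇒ ΔT = -6.6°C; T = -19.28°C
4600–1300 m, dry descent: Δz = 3.3 km ⇒ ΔT = +32.34°C; T = 13.06°C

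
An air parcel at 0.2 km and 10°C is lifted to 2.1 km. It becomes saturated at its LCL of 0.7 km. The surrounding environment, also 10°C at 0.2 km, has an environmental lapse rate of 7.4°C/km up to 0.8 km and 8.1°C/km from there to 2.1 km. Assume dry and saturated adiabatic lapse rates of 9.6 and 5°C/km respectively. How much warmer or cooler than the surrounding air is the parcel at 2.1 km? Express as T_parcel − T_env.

+3.17°C (parcel warmer than environment)

Parcel:
  Dry to 700 m: -9.6 × 0.5 km = -4.8°C, so T = 5.2°C.
  Saturated to 2100 m: -5 × 1.4 km = -7°C, so T = -1.8°C.
Environment:
  Environment, lower layer to 800 m: -7.4 × 0.6 km = -4.44°C, so T = 5.56°C.
  Environment, upper layer to 2100 m: -8.1 × 1.3 km = -10.53°C, so T = -4.97°C.
T_parcel − T_env = -1.8 − (-4.97) = +3.17°C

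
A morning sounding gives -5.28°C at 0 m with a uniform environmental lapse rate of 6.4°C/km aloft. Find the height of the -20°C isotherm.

Height above start = (-5.28 − (-20)) / 6.4 = 2.3 km
Altitude = 0 m + 2300 m = 2300 m

2300 m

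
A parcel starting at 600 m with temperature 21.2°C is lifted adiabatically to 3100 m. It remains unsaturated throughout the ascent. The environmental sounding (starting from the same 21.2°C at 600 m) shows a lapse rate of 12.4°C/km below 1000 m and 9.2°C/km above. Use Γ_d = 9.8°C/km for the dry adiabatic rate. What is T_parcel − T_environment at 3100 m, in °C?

-0.22°C (parcel cooler than environment)

Parcel:
  Dry to 3100 m: -9.8 × 2.5 km = -24.5°C, so T = -3.3°C.
Environment:
  Environment, lower layer to 1000 m: -12.4 × 0.4 km = -4.96°C, so T = 16.24°C.
  Environment, upper layer to 3100 m: -9.2 × 2.1 km = -19.32°C, so T = -3.08°C.
T_parcel − T_env = -3.3 − (-3.08) = -0.22°C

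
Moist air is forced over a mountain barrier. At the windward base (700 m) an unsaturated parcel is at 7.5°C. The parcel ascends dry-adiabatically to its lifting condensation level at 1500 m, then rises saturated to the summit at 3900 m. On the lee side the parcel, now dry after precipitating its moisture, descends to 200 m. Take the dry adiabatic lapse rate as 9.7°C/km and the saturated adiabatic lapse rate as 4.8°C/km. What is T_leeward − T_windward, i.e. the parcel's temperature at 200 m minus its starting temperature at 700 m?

From 700 m to 1500 m (dry): cools by 9.7 × 0.8 = 7.76°C, giving -0.26°C.
From 1500 m to 3900 m (saturated): cools by 4.8 × 2.4 = 11.52°C, giving -11.78°C.
From 3900 m to 200 m (dry descent): warms by 9.7 × 3.7 = 35.89°C, giving 24.11°C.
Net change vs windward start: 24.11 − 7.5 = +16.61°C

+16.61°C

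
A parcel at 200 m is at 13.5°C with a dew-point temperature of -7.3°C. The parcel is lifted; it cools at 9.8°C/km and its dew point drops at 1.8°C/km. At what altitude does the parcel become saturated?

T and T_d converge at 9.8 − 1.8 = 8°C per km
Height above start = (13.5 − (-7.3)) / 8 = 2.6 km
LCL altitude = 200 m + 2600 m = 2800 m

2800 m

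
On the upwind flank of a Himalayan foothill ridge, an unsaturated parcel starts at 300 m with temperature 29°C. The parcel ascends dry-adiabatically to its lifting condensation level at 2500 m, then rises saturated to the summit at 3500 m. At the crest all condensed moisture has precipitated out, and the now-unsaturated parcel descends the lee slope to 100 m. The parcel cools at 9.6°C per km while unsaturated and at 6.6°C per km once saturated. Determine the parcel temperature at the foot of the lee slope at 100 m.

From 300 m to 2500 m (dry): cools by 9.6 × 2.2 = 21.12°C, giving 7.88°C.
From 2500 m to 3500 m (saturated): cools by 6.6 × 1 = 6.6°C, giving 1.28°C.
From 3500 m to 100 m (dry descent): warms by 9.6 × 3.4 = 32.64°C, giving 33.92°C.

33.92°C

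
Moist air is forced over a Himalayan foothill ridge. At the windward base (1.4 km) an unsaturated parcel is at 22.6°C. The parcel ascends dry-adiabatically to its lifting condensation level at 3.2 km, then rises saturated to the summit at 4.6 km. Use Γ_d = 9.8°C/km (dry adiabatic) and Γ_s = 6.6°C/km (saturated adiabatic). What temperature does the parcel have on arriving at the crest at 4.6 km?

-4.28°C

From 1400 m to 3200 m (dry): cools by 9.8 × 1.8 = 17.64°C, giving 4.96°C.
From 3200 m to 4600 m (saturated): cools by 6.6 × 1.4 = 9.24°C, giving -4.28°C.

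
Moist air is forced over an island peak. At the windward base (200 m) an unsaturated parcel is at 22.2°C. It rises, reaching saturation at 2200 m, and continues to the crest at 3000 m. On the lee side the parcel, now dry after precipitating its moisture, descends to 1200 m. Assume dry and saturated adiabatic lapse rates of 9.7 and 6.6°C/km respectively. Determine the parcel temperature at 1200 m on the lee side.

From 200 m to 2200 m (dry): cools by 9.7 × 2 = 19.4°C, giving 2.8°C.
From 2200 m to 3000 m (saturated): cools by 6.6 × 0.8 = 5.28°C, giving -2.48°C.
From 3000 m to 1200 m (dry descent): warms by 9.7 × 1.8 = 17.46°C, giving 14.98°C.

14.98°C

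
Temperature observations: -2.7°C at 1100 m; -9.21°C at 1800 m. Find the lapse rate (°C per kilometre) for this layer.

Γ = −ΔT/Δz = (-2.7 − (-9.21)) / (1800 − 1100) m
  = 6.51°C / 0.7 km = 9.3°C/km

9.3°C/km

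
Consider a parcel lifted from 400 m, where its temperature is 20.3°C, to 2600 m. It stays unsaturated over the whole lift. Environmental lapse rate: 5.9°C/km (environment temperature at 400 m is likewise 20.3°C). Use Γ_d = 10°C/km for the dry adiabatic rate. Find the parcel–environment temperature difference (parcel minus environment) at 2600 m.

Parcel:
  400 → 2600 m (dry, 10°C/km): ΔT = -10 × 2.2 = -22°C → T = -1.7°C
Environment:
  400 → 2600 m (environment, 5.9°C/km): ΔT = -5.9 × 2.2 = -12.98°C → T = 7.32°C
T_parcel − T_env = -1.7 − 7.32 = -9.02°C

-9.02°C (parcel cooler than environment)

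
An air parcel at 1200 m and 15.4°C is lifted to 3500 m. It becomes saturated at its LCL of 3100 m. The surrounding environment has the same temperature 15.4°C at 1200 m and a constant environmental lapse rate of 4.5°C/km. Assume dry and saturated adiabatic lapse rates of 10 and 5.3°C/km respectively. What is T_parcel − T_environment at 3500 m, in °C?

Parcel:
  1200–3100 m, dry: Δz = 1.9 km ⇒ ΔT = -19°C; T = -3.6°C
  3100–3500 m, saturated: Δz = 0.4 km ⇒ ΔT = -2.12°C; T = -5.72°C
Environment:
  1200–3500 m, environment: Δz = 2.3 km ⇒ ΔT = -10.35°C; T = 5.05°C
T_parcel − T_env = -5.72 − 5.05 = -10.77°C

-10.77°C (parcel cooler than environment)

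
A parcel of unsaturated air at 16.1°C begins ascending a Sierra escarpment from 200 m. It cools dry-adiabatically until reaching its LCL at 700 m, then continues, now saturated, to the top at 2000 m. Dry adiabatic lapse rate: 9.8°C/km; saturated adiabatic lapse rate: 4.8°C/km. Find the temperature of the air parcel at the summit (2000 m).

From 200 m to 700 m (dry): cools by 9.8 × 0.5 = 4.9°C, giving 11.2°C.
From 700 m to 2000 m (saturated): cools by 4.8 × 1.3 = 6.24°C, giving 4.96°C.

4.96°C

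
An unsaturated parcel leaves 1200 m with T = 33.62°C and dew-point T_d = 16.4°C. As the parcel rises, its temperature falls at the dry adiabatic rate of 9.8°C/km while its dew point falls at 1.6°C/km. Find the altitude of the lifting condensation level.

T and T_d converge at 9.8 − 1.6 = 8.2°C per km
Height above start = (33.62 − 16.4) / 8.2 = 2.1 km
LCL altitude = 1200 m + 2100 m = 3300 m

3300 m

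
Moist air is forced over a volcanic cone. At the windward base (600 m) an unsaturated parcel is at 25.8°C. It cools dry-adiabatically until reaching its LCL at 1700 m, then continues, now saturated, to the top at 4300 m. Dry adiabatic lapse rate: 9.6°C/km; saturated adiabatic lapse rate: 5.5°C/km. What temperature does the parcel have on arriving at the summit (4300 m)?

0.94°C

600 → 1700 m (dry, 9.6°C/km): ΔT = -9.6 × 1.1 = -10.56°C → T = 15.24°C
1700 → 4300 m (saturated, 5.5°C/km): ΔT = -5.5 × 2.6 = -14.3°C → T = 0.94°C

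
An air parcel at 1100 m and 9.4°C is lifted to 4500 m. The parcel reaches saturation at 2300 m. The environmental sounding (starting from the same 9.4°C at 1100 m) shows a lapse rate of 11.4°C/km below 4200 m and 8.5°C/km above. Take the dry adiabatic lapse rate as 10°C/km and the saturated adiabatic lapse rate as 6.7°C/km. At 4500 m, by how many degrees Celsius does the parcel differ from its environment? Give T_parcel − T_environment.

Parcel:
  1100 → 2300 m (dry, 10°C/km): ΔT = -10 × 1.2 = -12°C → T = -2.6°C
  2300 → 4500 m (saturated, 6.7°C/km): ΔT = -6.7 × 2.2 = -14.74°C → T = -17.34°C
Environment:
  1100 → 4200 m (environment, lower layer, 11.4°C/km): ΔT = -11.4 × 3.1 = -35.34°C → T = -25.94°C
  4200 → 4500 m (environment, upper layer, 8.5°C/km): ΔT = -8.5 × 0.3 = -2.55°C → T = -28.49°C
T_parcel − T_env = -17.34 − (-28.49) = +11.15°C

+11.15°C (parcel warmer than environment)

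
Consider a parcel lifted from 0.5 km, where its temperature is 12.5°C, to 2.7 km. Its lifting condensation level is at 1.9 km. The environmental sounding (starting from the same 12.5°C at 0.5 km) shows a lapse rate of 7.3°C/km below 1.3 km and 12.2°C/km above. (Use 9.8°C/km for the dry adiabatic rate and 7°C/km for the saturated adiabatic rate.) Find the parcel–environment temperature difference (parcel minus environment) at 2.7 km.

+3.6°C (parcel warmer than environment)

Parcel:
  500 → 1900 m (dry, 9.8°C/km): ΔT = -9.8 × 1.4 = -13.72°C → T = -1.22°C
  1900 → 2700 m (saturated, 7°C/km): ΔT = -7 × 0.8 = -5.6°C → T = -6.82°C
Environment:
  500 → 1300 m (environment, lower layer, 7.3°C/km): ΔT = -7.3 × 0.8 = -5.84°C → T = 6.66°C
  1300 → 2700 m (environment, upper layer, 12.2°C/km): ΔT = -12.2 × 1.4 = -17.08°C → T = -10.42°C
T_parcel − T_env = -6.82 − (-10.42) = +3.6°C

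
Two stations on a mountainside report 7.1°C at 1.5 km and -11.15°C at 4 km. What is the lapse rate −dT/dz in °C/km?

Γ = −ΔT/Δz = (7.1 − (-11.15)) / (4000 − 1500) m
  = 18.25°C / 2.5 km = 7.3°C/km

7.3°C/km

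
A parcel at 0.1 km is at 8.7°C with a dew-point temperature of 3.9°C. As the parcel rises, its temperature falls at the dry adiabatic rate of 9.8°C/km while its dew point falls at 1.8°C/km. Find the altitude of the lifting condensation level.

T and T_d converge at 9.8 − 1.8 = 8°C per km
Height above start = (8.7 − 3.9) / 8 = 0.6 km
LCL altitude = 100 m + 600 m = 700 m

0.7 km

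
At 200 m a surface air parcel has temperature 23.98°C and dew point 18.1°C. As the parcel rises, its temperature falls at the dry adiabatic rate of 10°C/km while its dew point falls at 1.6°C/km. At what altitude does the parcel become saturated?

T and T_d converge at 10 − 1.6 = 8.4°C per km
Height above start = (23.98 − 18.1) / 8.4 = 0.7 km
LCL altitude = 200 m + 700 m = 900 m

900 m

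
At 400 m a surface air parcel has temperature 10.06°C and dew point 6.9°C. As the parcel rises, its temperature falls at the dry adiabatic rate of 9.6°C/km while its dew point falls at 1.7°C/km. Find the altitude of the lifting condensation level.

T and T_d converge at 9.6 − 1.7 = 7.9°C per km
Height above start = (10.06 − 6.9) / 7.9 = 0.4 km
LCL altitude = 400 m + 400 m = 800 m

800 m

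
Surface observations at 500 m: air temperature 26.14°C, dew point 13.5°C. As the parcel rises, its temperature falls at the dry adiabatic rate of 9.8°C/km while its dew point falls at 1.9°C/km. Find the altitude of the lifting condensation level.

T and T_d converge at 9.8 − 1.9 = 7.9°C per km
Height above start = (26.14 − 13.5) / 7.9 = 1.6 km
LCL altitude = 500 m + 1600 m = 2100 m

2100 m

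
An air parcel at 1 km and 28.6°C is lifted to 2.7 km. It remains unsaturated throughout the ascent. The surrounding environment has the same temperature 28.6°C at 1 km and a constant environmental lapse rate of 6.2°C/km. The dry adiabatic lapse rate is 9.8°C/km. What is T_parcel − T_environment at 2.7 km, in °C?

Parcel:
  Dry to 2700 m: -9.8 × 1.7 km = -16.66°C, so T = 11.94°C.
Environment:
  Environment to 2700 m: -6.2 × 1.7 km = -10.54°C, so T = 18.06°C.
T_parcel − T_env = 11.94 − 18.06 = -6.12°C

-6.12°C (parcel cooler than environment)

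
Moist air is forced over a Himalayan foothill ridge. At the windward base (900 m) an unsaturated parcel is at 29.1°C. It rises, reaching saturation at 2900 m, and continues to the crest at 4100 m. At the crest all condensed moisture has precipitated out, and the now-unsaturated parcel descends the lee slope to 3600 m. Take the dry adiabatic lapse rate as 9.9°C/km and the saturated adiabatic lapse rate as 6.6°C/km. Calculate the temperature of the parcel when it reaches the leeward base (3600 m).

6.33°C

Dry to 2900 m: -9.9 × 2 km = -19.8°C, so T = 9.3°C.
Saturated to 4100 m: -6.6 × 1.2 km = -7.92°C, so T = 1.38°C.
Dry descent to 3600 m: +9.9 × 0.5 km = +4.95°C, so T = 6.33°C.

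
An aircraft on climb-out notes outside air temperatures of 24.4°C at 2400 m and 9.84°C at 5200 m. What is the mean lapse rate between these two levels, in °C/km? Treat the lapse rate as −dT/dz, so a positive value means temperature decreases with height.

Γ = −ΔT/Δz = (24.4 − 9.84) / (5200 − 2400) m
  = 14.56°C / 2.8 km = 5.2°C/km

5.2°C/km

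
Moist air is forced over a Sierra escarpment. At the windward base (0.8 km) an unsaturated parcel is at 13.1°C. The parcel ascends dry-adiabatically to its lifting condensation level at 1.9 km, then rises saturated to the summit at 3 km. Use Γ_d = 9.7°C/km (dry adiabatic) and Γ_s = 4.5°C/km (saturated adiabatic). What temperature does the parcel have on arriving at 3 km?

-2.52°C

800 → 1900 m (dry, 9.7°C/km): ΔT = -9.7 × 1.1 = -10.67°C → T = 2.43°C
1900 → 3000 m (saturated, 4.5°C/km): ΔT = -4.5 × 1.1 = -4.95°C → T = -2.52°C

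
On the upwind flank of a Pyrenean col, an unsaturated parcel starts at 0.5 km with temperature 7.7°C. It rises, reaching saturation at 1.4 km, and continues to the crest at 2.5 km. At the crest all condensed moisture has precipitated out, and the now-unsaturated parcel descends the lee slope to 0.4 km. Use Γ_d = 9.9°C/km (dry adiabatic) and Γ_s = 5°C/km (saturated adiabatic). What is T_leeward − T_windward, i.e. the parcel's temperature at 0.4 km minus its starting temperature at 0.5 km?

500 → 1400 m (dry, 9.9°C/km): ΔT = -9.9 × 0.9 = -8.91°C → T = -1.21°C
1400 → 2500 m (saturated, 5°C/km): ΔT = -5 × 1.1 = -5.5°C → T = -6.71°C
2500 → 400 m (dry descent, 9.9°C/km): ΔT = +9.9 × 2.1 = +20.79°C → T = 14.08°C
Net change vs windward start: 14.08 − 7.7 = +6.38°C

+6.38°C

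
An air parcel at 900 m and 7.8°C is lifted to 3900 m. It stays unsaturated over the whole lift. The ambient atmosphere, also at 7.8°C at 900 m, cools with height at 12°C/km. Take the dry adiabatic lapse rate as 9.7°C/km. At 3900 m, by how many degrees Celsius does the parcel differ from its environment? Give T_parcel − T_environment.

Parcel:
  Dry to 3900 m: -9.7 × 3 km = -29.1°C, so T = -21.3°C.
Environment:
  Environment to 3900 m: -12 × 3 km = -36°C, so T = -28.2°C.
T_parcel − T_env = -21.3 − (-28.2) = +6.9°C

+6.9°C (parcel warmer than environment)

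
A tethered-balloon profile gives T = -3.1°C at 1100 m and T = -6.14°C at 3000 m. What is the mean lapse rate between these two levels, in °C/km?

Γ = −ΔT/Δz = (-3.1 − (-6.14)) / (3000 − 1100) m
  = 3.04°C / 1.9 km = 1.6°C/km

1.6°C/km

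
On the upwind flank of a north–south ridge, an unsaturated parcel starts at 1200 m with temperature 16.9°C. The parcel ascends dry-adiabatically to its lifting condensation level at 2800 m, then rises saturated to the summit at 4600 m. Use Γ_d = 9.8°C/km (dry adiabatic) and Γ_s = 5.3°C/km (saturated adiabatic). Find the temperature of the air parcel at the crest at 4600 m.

-8.32°C

1200 → 2800 m (dry, 9.8°C/km): ΔT = -9.8 × 1.6 = -15.68°C → T = 1.22°C
2800 → 4600 m (saturated, 5.3°C/km): ΔT = -5.3 × 1.8 = -9.54°C → T = -8.32°C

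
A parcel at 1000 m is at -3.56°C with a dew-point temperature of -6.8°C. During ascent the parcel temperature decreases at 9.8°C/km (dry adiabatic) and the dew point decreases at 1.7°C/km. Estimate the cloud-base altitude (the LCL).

1400 m

T and T_d converge at 9.8 − 1.7 = 8.1°C per km
Height above start = (-3.56 − (-6.8)) / 8.1 = 0.4 km
LCL altitude = 1000 m + 400 m = 1400 m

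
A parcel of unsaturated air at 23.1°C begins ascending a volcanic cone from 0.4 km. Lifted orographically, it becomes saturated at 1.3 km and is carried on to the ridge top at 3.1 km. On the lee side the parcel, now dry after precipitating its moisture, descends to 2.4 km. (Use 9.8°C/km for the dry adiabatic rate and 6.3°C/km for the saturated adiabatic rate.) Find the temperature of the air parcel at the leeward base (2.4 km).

9.8°C

400 → 1300 m (dry, 9.8°C/km): ΔT = -9.8 × 0.9 = -8.82°C → T = 14.28°C
1300 → 3100 m (saturated, 6.3°C/km): ΔT = -6.3 × 1.8 = -11.34°C → T = 2.94°C
3100 → 2400 m (dry descent, 9.8°C/km): ΔT = +9.8 × 0.7 = +6.86°C → T = 9.8°C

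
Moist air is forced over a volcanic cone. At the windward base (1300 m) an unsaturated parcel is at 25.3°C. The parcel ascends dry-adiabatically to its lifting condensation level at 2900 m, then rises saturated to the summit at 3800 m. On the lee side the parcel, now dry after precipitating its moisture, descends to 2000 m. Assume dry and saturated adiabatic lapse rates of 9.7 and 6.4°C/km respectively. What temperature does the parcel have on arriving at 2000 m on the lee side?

1300 → 2900 m (dry, 9.7°C/km): ΔT = -9.7 × 1.6 = -15.52°C → T = 9.78°C
2900 → 3800 m (saturated, 6.4°C/km): ΔT = -6.4 × 0.9 = -5.76°C → T = 4.02°C
3800 → 2000 m (dry descent, 9.7°C/km): ΔT = +9.7 × 1.8 = +17.46°C → T = 21.48°C

21.48°C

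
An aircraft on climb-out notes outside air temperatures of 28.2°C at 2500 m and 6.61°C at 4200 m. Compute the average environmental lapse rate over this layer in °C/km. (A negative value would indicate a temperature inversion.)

12.7°C/km

Γ = −ΔT/Δz = (28.2 − 6.61) / (4200 − 2500) m
  = 21.59°C / 1.7 km = 12.7°C/km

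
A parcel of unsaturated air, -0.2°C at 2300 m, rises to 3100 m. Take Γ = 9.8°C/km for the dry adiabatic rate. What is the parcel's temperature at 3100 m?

2300–3100 m, dry adiabatic: Δz = 0.8 km ⇒ ΔT = -7.84°C; T = -8.04°C

-8.04°C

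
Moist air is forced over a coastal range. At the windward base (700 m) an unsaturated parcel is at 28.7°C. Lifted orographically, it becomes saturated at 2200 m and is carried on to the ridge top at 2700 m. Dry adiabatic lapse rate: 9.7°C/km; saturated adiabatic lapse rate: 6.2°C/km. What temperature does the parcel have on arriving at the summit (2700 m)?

11.05°C

From 700 m to 2200 m (dry): cools by 9.7 × 1.5 = 14.55°C, giving 14.15°C.
From 2200 m to 2700 m (saturated): cools by 6.2 × 0.5 = 3.1°C, giving 11.05°C.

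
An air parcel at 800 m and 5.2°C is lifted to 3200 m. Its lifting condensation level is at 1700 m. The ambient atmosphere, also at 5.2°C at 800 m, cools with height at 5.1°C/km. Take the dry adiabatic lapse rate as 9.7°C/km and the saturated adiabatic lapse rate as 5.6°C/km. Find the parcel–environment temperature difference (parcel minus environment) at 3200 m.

Parcel:
  800 → 1700 m (dry, 9.7°C/km): ΔT = -9.7 × 0.9 = -8.73°C → T = -3.53°C
  1700 → 3200 m (saturated, 5.6°C/km): ΔT = -5.6 × 1.5 = -8.4°C → T = -11.93°C
Environment:
  800 → 3200 m (environment, 5.1°C/km): ΔT = -5.1 × 2.4 = -12.24°C → T = -7.04°C
T_parcel − T_env = -11.93 − (-7.04) = -4.89°C

-4.89°C (parcel cooler than environment)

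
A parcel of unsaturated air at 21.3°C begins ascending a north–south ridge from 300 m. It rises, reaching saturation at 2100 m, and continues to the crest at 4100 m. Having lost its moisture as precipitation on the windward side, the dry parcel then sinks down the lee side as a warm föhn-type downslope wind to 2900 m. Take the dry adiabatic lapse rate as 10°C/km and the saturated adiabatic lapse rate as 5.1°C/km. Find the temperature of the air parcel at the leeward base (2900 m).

5.1°C

From 300 m to 2100 m (dry): cools by 10 × 1.8 = 18°C, giving 3.3°C.
From 2100 m to 4100 m (saturated): cools by 5.1 × 2 = 10.2°C, giving -6.9°C.
From 4100 m to 2900 m (dry descent): warms by 10 × 1.2 = 12°C, giving 5.1°C.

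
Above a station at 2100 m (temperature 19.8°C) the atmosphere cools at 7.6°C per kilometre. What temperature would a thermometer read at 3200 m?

2100–3200 m, environmental: Δz = 1.1 km ⇒ ΔT = -8.36°C; T = 11.44°C

11.44°C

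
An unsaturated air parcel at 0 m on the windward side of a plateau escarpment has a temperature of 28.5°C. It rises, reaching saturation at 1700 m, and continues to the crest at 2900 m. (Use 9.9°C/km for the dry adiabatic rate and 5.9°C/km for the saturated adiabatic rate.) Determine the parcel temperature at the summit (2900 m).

4.59°C

Dry to 1700 m: -9.9 × 1.7 km = -16.83°C, so T = 11.67°C.
Saturated to 2900 m: -5.9 × 1.2 km = -7.08°C, so T = 4.59°C.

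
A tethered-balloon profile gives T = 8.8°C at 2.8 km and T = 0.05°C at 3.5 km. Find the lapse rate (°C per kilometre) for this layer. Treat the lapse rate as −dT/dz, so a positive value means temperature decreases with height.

12.5°C/km

Γ = −ΔT/Δz = (8.8 − 0.05) / (3500 − 2800) m
  = 8.75°C / 0.7 km = 12.5°C/km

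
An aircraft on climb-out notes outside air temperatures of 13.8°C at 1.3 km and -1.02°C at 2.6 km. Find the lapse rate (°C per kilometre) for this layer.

11.4°C/km

Γ = −ΔT/Δz = (13.8 − (-1.02)) / (2600 − 1300) m
  = 14.82°C / 1.3 km = 11.4°C/km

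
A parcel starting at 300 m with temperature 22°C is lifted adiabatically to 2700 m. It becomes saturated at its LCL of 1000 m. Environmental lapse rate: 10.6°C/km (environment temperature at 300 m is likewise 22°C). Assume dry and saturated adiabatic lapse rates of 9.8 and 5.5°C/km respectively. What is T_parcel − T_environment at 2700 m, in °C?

Parcel:
  300 → 1000 m (dry, 9.8°C/km): ΔT = -9.8 × 0.7 = -6.86°C → T = 15.14°C
  1000 → 2700 m (saturated, 5.5°C/km): ΔT = -5.5 × 1.7 = -9.35°C → T = 5.79°C
Environment:
  300 → 2700 m (environment, 10.6°C/km): ΔT = -10.6 × 2.4 = -25.44°C → T = -3.44°C
T_parcel − T_env = 5.79 − (-3.44) = +9.23°C

+9.23°C (parcel warmer than environment)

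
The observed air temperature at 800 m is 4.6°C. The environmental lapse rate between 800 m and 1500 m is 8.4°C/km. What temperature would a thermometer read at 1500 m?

-1.28°C

From 800 m to 1500 m (environmental): cools by 8.4 × 0.7 = 5.88°C, giving -1.28°C.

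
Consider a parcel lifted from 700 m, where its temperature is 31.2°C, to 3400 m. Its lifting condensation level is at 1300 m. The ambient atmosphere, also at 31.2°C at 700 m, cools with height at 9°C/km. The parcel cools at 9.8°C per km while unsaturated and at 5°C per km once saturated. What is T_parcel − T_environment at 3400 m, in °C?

Parcel:
  From 700 m to 1300 m (dry): cools by 9.8 × 0.6 = 5.88°C, giving 25.32°C.
  From 1300 m to 3400 m (saturated): cools by 5 × 2.1 = 10.5°C, giving 14.82°C.
Environment:
  From 700 m to 3400 m (environment): cools by 9 × 2.7 = 24.3°C, giving 6.9°C.
T_parcel − T_env = 14.82 − 6.9 = +7.92°C

+7.92°C (parcel warmer than environment)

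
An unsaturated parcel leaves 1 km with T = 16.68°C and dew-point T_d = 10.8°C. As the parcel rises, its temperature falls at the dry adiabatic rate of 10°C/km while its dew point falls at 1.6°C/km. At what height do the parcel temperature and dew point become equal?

1.7 km

T and T_d converge at 10 − 1.6 = 8.4°C per km
Height above start = (16.68 − 10.8) / 8.4 = 0.7 km
LCL altitude = 1000 m + 700 m = 1700 m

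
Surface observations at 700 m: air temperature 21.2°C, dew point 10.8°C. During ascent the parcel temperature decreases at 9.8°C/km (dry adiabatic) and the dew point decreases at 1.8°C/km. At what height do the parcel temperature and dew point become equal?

2000 m

T and T_d converge at 9.8 − 1.8 = 8°C per km
Height above start = (21.2 − 10.8) / 8 = 1.3 km
LCL altitude = 700 m + 1300 m = 2000 m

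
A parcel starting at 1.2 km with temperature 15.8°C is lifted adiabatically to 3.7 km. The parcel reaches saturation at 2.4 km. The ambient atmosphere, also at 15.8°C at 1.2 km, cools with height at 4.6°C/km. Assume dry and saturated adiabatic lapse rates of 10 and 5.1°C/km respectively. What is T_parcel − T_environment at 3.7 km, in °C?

-7.13°C (parcel cooler than environment)

Parcel:
  From 1200 m to 2400 m (dry): cools by 10 × 1.2 = 12°C, giving 3.8°C.
  From 2400 m to 3700 m (saturated): cools by 5.1 × 1.3 = 6.63°C, giving -2.83°C.
Environment:
  From 1200 m to 3700 m (environment): cools by 4.6 × 2.5 = 11.5°C, giving 4.3°C.
T_parcel − T_env = -2.83 − 4.3 = -7.13°C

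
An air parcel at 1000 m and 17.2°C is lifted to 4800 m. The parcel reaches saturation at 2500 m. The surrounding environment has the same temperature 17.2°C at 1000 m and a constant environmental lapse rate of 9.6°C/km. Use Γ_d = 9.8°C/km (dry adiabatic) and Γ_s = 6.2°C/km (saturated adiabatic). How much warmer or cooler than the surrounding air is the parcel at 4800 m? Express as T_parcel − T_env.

+7.52°C (parcel warmer than environment)

Parcel:
  1000 → 2500 m (dry, 9.8°C/km): ΔT = -9.8 × 1.5 = -14.7°C → T = 2.5°C
  2500 → 4800 m (saturated, 6.2°C/km): ΔT = -6.2 × 2.3 = -14.26°C → T = -11.76°C
Environment:
  1000 → 4800 m (environment, 9.6°C/km): ΔT = -9.6 × 3.8 = -36.48°C → T = -19.28°C
T_parcel − T_env = -11.76 − (-19.28) = +7.52°C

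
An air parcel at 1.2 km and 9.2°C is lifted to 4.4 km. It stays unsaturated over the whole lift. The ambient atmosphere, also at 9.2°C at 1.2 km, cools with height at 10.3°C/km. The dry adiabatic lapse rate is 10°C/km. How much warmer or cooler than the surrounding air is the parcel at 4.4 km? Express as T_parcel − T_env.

Parcel:
  Dry to 4400 m: -10 × 3.2 km = -32°C, so T = -22.8°C.
Environment:
  Environment to 4400 m: -10.3 × 3.2 km = -32.96°C, so T = -23.76°C.
T_parcel − T_env = -22.8 − (-23.76) = +0.96°C

+0.96°C (parcel warmer than environment)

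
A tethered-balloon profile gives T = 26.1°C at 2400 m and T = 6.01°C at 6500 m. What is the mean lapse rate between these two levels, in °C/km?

Γ = −ΔT/Δz = (26.1 − 6.01) / (6500 − 2400) m
  = 20.09°C / 4.1 km = 4.9°C/km

4.9°C/km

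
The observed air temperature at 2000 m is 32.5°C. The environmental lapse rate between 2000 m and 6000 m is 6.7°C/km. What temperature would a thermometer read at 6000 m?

5.7°C

From 2000 m to 6000 m (environmental): cools by 6.7 × 4 = 26.8°C, giving 5.7°C.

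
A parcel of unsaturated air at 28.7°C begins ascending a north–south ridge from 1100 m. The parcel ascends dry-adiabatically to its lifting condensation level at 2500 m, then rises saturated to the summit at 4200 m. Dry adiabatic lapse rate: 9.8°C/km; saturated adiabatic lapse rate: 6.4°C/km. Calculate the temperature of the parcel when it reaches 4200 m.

From 1100 m to 2500 m (dry): cools by 9.8 × 1.4 = 13.72°C, giving 14.98°C.
From 2500 m to 4200 m (saturated): cools by 6.4 × 1.7 = 10.88°C, giving 4.1°C.

4.1°C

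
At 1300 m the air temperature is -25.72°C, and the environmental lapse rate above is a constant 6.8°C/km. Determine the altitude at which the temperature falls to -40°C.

3400 m

Height above start = (-25.72 − (-40)) / 6.8 = 2.1 km
Altitude = 1300 m + 2100 m = 3400 m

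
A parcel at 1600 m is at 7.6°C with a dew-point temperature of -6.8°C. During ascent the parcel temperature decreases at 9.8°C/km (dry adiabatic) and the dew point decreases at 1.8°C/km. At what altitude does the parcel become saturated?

3400 m

T and T_d converge at 9.8 − 1.8 = 8°C per km
Height above start = (7.6 − (-6.8)) / 8 = 1.8 km
LCL altitude = 1600 m + 1800 m = 3400 m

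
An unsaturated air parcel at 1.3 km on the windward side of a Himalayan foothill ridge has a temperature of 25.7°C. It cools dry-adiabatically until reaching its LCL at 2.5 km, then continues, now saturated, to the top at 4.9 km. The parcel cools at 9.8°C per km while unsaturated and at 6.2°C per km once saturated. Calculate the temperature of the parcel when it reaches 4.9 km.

1300–2500 m, dry: Δz = 1.2 km ⇒ ΔT = -11.76°C; T = 13.94°C
2500–4900 m, saturated: Δz = 2.4 km ⇒ ΔT = -14.88°C; T = -0.94°C

-0.94°C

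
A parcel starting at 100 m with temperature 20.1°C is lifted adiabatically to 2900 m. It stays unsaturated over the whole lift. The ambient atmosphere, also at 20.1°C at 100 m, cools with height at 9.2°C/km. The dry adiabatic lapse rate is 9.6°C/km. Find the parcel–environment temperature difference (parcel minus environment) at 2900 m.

Parcel:
  Dry to 2900 m: -9.6 × 2.8 km = -26.88°C, so T = -6.78°C.
Environment:
  Environment to 2900 m: -9.2 × 2.8 km = -25.76°C, so T = -5.66°C.
T_parcel − T_env = -6.78 − (-5.66) = -1.12°C

-1.12°C (parcel cooler than environment)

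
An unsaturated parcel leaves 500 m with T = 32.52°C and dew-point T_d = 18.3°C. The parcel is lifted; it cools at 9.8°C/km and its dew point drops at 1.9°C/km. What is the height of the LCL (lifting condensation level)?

T and T_d converge at 9.8 − 1.9 = 7.9°C per km
Height above start = (32.52 − 18.3) / 7.9 = 1.8 km
LCL altitude = 500 m + 1800 m = 2300 m

2300 m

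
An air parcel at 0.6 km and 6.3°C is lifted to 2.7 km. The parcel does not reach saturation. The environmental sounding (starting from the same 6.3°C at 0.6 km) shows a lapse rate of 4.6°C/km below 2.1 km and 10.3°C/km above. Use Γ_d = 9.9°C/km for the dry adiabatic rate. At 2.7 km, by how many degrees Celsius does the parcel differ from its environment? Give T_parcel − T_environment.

-7.71°C (parcel cooler than environment)

Parcel:
  Dry to 2700 m: -9.9 × 2.1 km = -20.79°C, so T = -14.49°C.
Environment:
  Environment, lower layer to 2100 m: -4.6 × 1.5 km = -6.9°C, so T = -0.6°C.
  Environment, upper layer to 2700 m: -10.3 × 0.6 km = -6.18°C, so T = -6.78°C.
T_parcel − T_env = -14.49 − (-6.78) = -7.71°C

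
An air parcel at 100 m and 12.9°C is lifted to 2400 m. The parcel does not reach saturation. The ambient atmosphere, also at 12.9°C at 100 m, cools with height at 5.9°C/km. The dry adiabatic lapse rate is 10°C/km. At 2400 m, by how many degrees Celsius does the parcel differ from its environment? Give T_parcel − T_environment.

-9.43°C (parcel cooler than environment)

Parcel:
  From 100 m to 2400 m (dry): cools by 10 × 2.3 = 23°C, giving -10.1°C.
Environment:
  From 100 m to 2400 m (environment): cools by 5.9 × 2.3 = 13.57°C, giving -0.67°C.
T_parcel − T_env = -10.1 − (-0.67) = -9.43°C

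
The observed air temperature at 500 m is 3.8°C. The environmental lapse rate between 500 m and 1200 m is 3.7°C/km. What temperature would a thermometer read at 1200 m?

1.21°C

500–1200 m, environmental: Δz = 0.7 km ⇒ ΔT = -2.59°C; T = 1.21°C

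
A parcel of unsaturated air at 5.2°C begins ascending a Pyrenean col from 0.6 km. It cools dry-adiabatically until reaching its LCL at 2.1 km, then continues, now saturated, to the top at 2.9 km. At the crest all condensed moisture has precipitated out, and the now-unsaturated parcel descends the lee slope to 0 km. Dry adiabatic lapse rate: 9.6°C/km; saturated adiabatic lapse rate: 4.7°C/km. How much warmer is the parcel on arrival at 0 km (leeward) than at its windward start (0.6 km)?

+9.68°C

Dry to 2100 m: -9.6 × 1.5 km = -14.4°C, so T = -9.2°C.
Saturated to 2900 m: -4.7 × 0.8 km = -3.76°C, so T = -12.96°C.
Dry descent to 0 m: +9.6 × 2.9 km = +27.84°C, so T = 14.88°C.
Net change vs windward start: 14.88 − 5.2 = +9.68°C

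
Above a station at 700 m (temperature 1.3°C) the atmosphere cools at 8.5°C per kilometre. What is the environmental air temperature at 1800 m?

-8.05°C

Environmental to 1800 m: -8.5 × 1.1 km = -9.35°C, so T = -8.05°C.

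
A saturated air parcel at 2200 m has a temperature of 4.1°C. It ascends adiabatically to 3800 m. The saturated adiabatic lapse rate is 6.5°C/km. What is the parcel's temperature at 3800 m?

2200–3800 m, saturated adiabatic: Δz = 1.6 km ⇒ ΔT = -10.4°C; T = -6.3°C

-6.3°C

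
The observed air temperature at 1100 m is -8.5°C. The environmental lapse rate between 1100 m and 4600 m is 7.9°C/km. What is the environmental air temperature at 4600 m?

1100–4600 m, environmental: Δz = 3.5 km ⇒ ΔT = -27.65°C; T = -36.15°C

-36.15°C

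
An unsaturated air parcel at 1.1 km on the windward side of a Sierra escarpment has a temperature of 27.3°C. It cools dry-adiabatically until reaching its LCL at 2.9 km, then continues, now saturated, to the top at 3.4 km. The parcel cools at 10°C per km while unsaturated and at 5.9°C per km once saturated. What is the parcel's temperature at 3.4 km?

1100–2900 m, dry: Δz = 1.8 km ⇒ ΔT = -18°C; T = 9.3°C
2900–3400 m, saturated: Δz = 0.5 km ⇒ ΔT = -2.95°C; T = 6.35°C

6.35°C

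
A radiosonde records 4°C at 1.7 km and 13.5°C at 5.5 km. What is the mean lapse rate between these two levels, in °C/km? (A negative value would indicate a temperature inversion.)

Γ = −ΔT/Δz = (4 − 13.5) / (5500 − 1700) m
  = -9.5°C / 3.8 km = -2.5°C/km

-2.5°C/km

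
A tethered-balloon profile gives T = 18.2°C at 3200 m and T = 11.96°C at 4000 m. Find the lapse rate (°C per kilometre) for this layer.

7.8°C/km

Γ = −ΔT/Δz = (18.2 − 11.96) / (4000 − 3200) m
  = 6.24°C / 0.8 km = 7.8°C/km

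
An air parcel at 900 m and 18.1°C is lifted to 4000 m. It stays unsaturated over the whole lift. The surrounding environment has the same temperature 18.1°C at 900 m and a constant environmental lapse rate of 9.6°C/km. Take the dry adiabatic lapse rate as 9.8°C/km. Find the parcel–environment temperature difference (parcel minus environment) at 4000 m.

-0.62°C (parcel cooler than environment)

Parcel:
  Dry to 4000 m: -9.8 × 3.1 km = -30.38°C, so T = -12.28°C.
Environment:
  Environment to 4000 m: -9.6 × 3.1 km = -29.76°C, so T = -11.66°C.
T_parcel − T_env = -12.28 − (-11.66) = -0.62°C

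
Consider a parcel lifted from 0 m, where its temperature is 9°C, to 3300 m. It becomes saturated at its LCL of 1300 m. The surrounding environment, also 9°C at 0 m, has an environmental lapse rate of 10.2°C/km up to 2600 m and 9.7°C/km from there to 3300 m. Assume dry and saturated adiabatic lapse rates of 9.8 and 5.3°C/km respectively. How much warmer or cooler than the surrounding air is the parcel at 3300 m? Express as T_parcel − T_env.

Parcel:
  From 0 m to 1300 m (dry): cools by 9.8 × 1.3 = 12.74°C, giving -3.74°C.
  From 1300 m to 3300 m (saturated): cools by 5.3 × 2 = 10.6°C, giving -14.34°C.
Environment:
  From 0 m to 2600 m (environment, lower layer): cools by 10.2 × 2.6 = 26.52°C, giving -17.52°C.
  From 2600 m to 3300 m (environment, upper layer): cools by 9.7 × 0.7 = 6.79°C, giving -24.31°C.
T_parcel − T_env = -14.34 − (-24.31) = +9.97°C

+9.97°C (parcel warmer than environment)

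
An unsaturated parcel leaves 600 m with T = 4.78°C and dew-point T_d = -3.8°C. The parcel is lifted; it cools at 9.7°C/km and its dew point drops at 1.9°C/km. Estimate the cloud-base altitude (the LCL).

T and T_d converge at 9.7 − 1.9 = 7.8°C per km
Height above start = (4.78 − (-3.8)) / 7.8 = 1.1 km
LCL altitude = 600 m + 1100 m = 1700 m

1700 m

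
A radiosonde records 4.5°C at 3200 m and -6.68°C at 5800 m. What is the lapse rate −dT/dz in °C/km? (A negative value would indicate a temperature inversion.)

Γ = −ΔT/Δz = (4.5 − (-6.68)) / (5800 − 3200) m
  = 11.18°C / 2.6 km = 4.3°C/km

4.3°C/km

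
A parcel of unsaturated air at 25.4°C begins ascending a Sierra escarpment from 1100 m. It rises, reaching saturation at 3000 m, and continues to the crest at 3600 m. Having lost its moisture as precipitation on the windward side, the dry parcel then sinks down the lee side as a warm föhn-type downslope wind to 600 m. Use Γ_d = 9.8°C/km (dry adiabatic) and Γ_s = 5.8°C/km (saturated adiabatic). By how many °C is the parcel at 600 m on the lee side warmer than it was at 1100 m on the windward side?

1100 → 3000 m (dry, 9.8°C/km): ΔT = -9.8 × 1.9 = -18.62°C → T = 6.78°C
3000 → 3600 m (saturated, 5.8°C/km): ΔT = -5.8 × 0.6 = -3.48°C → T = 3.3°C
3600 → 600 m (dry descent, 9.8°C/km): ΔT = +9.8 × 3 = +29.4°C → T = 32.7°C
Net change vs windward start: 32.7 − 25.4 = +7.3°C

+7.3°C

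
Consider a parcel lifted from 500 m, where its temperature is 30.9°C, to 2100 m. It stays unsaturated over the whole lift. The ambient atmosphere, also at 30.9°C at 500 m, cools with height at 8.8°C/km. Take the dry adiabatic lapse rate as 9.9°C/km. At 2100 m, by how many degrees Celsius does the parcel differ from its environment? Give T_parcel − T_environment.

Parcel:
  500 → 2100 m (dry, 9.9°C/km): ΔT = -9.9 × 1.6 = -15.84°C → T = 15.06°C
Environment:
  500 → 2100 m (environment, 8.8°C/km): ΔT = -8.8 × 1.6 = -14.08°C → T = 16.82°C
T_parcel − T_env = 15.06 − 16.82 = -1.76°C

-1.76°C (parcel cooler than environment)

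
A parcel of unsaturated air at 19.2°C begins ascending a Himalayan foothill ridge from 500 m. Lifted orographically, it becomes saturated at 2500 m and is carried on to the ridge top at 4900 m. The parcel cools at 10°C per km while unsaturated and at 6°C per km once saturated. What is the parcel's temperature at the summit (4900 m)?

-15.2°C

From 500 m to 2500 m (dry): cools by 10 × 2 = 20°C, giving -0.8°C.
From 2500 m to 4900 m (saturated): cools by 6 × 2.4 = 14.4°C, giving -15.2°C.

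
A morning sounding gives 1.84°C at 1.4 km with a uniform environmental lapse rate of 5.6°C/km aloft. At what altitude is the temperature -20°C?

5.3 km

Height above start = (1.84 − (-20)) / 5.6 = 3.9 km
Altitude = 1400 m + 3900 m = 5300 m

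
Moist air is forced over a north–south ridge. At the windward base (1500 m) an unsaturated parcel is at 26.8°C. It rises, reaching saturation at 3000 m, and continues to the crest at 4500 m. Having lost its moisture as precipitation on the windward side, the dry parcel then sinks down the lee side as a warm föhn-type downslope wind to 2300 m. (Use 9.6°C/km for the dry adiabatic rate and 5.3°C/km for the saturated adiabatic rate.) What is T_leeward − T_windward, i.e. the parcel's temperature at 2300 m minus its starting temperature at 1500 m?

-1.23°C

From 1500 m to 3000 m (dry): cools by 9.6 × 1.5 = 14.4°C, giving 12.4°C.
From 3000 m to 4500 m (saturated): cools by 5.3 × 1.5 = 7.95°C, giving 4.45°C.
From 4500 m to 2300 m (dry descent): warms by 9.6 × 2.2 = 21.12°C, giving 25.57°C.
Net change vs windward start: 25.57 − 26.8 = -1.23°C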